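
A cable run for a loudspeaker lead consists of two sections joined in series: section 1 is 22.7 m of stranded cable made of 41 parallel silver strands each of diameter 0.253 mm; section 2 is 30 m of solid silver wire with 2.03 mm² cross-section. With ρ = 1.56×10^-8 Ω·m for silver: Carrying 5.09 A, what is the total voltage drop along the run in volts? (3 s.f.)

Section 1: A_strand = π(1.2650e-04)² = 5.027e-08 m²; R₁ = ρL/(N·A_s) = (1.56×10^-8)(22.7)/(41×5.027e-08) = 0.1718 Ω
Section 2: A = 2.03 mm² = 2.030e-06 m²
R₂ = (1.56×10^-8)(30)/(2.030e-06) = 0.2305 Ω
R = R₁ + R₂ = 0.4023 Ω
V = IR = 5.09 × 0.4023 = 2.05 V

2.05 V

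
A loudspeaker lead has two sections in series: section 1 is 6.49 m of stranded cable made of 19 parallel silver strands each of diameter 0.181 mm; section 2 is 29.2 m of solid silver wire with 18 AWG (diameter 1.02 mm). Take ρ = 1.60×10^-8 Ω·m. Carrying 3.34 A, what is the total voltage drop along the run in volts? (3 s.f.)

2.62 V

Section 1: A_strand = π(9.0500e-05)² = 2.573e-08 m²; R₁ = ρL/(N·A_s) = (1.60×10^-8)(6.49)/(19×2.573e-08) = 0.2124 Ω
Section 2: A = π(1.02/2 mm)² = π(5.1000e-04 m)² = 8.171e-07 m²
R₂ = (1.60×10^-8)(29.2)/(8.171e-07) = 0.5718 Ω
R = R₁ + R₂ = 0.7842 Ω
V = IR = 3.34 × 0.7842 = 2.62 V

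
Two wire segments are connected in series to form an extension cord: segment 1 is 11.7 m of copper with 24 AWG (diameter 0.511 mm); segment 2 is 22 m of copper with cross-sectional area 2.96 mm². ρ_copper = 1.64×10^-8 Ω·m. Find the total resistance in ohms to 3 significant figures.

Segment 1: A = π(0.511/2 mm)² = π(2.5550e-04 m)² = 2.051e-07 m²
R₁ = ρL/A = (1.64×10^-8)(11.7)/(2.051e-07) = 0.9356 Ω
Segment 2: A = 2.96 mm² = 2.960e-06 m²
R₂ = (1.64×10^-8)(22)/(2.960e-06) = 0.1219 Ω
R = R₁ + R₂ = 1.06 Ω

1.06 Ω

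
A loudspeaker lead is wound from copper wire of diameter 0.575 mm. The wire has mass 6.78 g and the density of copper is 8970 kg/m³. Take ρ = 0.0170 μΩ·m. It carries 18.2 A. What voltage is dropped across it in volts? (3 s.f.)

ρ = 0.0170 μΩ·m = 1.70×10^-8 Ω·m
A = π(d/2)² = π(2.8750e-04 m)² = 2.5967e-07 m²
L = m/(density·A) = 0.00678/(8970×2.5967e-07) = 2.911 m
R = ρL/A = (1.70×10^-8)(2.911)/(2.5967e-07) = 0.1906 Ω
V = IR = 18.2 × 0.1906 = 3.47 V

3.47 V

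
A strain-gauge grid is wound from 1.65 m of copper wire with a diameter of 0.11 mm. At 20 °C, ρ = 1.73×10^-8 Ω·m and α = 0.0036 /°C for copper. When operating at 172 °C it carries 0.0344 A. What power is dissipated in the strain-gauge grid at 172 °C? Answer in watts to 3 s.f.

A = π(d/2)² = π(5.5000e-05 m)² = 9.503e-09 m²
R₍20₎ = ρL/A = (1.73×10^-8)(1.65)/(9.503e-09) = 3.004 Ω
R₍172₎ = R₍20₎(1 + αΔT) = 3.004 × (1 + 0.0036×152) = 4.647 Ω
P = I²R = (0.0344)² × 4.647 = 0.00550 W

0.00550 W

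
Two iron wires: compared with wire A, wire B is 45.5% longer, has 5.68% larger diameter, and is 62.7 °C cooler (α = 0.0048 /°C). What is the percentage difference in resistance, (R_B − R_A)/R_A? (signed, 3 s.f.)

R ∝ ρL/d² with ρ ∝ (1+αΔT), so R_B/R_A = (1 + 45.5/100) × (1 + 5.68/100)⁻² × (1 − 0.0048×62.7)
= 1.455 × 0.8954 × 0.699 = 0.9107
(R_B − R_A)/R_A = 0.9107 − 1 = -8.93%

-8.93%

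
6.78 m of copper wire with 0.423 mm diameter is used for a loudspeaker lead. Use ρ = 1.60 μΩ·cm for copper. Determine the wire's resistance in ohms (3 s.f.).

ρ = 1.60 μΩ·cm = 1.60×10^-8 Ω·m
A = π(d/2)² = π(2.1150e-04 m)² = 1.405e-07 m²
R = ρL/A = (1.60×10^-8)(6.78 m)/(1.405e-07 m²) = 0.772 Ω

0.772 Ω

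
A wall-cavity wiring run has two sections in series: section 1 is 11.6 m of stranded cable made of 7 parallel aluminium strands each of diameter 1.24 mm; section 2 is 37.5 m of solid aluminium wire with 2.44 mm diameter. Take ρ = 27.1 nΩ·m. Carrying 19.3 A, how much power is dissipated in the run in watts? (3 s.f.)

94.8 W

ρ = 27.1 nΩ·m = 2.71×10^-8 Ω·m
Section 1: A_strand = π(6.2000e-04)² = 1.208e-06 m²; R₁ = ρL/(N·A_s) = (2.71×10^-8)(11.6)/(7×1.208e-06) = 0.03719 Ω
Section 2: A = π(d/2)² = π(1.2200e-03 m)² = 4.676e-06 m²
R₂ = (2.71×10^-8)(37.5)/(4.676e-06) = 0.2173 Ω
R = R₁ + R₂ = 0.2545 Ω
P = I²R = (19.3)² × 0.2545 = 94.8 W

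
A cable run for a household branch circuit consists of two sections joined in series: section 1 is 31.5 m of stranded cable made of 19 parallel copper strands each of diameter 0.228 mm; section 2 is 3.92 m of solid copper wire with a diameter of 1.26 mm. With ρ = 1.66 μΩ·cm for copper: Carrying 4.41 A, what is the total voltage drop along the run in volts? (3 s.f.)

3.20 V

ρ = 1.66 μΩ·cm = 1.66×10^-8 Ω·m
Section 1: A_strand = π(1.1400e-04)² = 4.083e-08 m²; R₁ = ρL/(N·A_s) = (1.66×10^-8)(31.5)/(19×4.083e-08) = 0.6741 Ω
Section 2: A = π(d/2)² = π(6.3000e-04 m)² = 1.247e-06 m²
R₂ = (1.66×10^-8)(3.92)/(1.247e-06) = 0.05219 Ω
R = R₁ + R₂ = 0.7263 Ω
V = IR = 4.41 × 0.7263 = 3.20 V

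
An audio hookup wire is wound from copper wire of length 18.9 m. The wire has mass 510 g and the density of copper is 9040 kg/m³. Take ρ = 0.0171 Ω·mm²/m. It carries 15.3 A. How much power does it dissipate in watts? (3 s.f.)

25.3 W

ρ = 0.0171 Ω·mm²/m = 1.71×10^-8 Ω·m
A = m/(density·L) = 0.51/(9040×18.9) = 2.9850e-06 m²
R = ρL/A = (1.71×10^-8)(18.9)/(2.9850e-06) = 0.1083 Ω
P = I²R = (15.3)² × 0.1083 = 25.3 W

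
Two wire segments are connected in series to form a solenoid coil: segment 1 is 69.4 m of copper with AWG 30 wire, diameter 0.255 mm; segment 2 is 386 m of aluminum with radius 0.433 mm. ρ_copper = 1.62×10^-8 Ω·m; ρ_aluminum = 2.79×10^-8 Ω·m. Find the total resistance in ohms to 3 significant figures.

Segment 1: A = π(0.255/2 mm)² = π(1.2750e-04 m)² = 5.107e-08 m²
R₁ = ρL/A = (1.62×10^-8)(69.4)/(5.107e-08) = 22.01 Ω
Segment 2: A = πr² = π(4.3300e-04 m)² = 5.890e-07 m²
R₂ = (2.79×10^-8)(386)/(5.890e-07) = 18.28 Ω
R = R₁ + R₂ = 40.3 Ω

40.3 Ω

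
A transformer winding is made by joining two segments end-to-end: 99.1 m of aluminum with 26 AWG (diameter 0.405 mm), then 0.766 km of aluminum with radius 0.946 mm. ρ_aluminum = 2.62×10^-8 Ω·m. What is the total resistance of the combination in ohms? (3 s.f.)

27.3 Ω

Segment 1: A = π(0.405/2 mm)² = π(2.0250e-04 m)² = 1.288e-07 m²
R₁ = ρL/A = (2.62×10^-8)(99.1)/(1.288e-07) = 20.15 Ω
Segment 2: A = πr² = π(9.4600e-04 m)² = 2.811e-06 m²
R₂ = (2.62×10^-8)(766)/(2.811e-06) = 7.138 Ω
R = R₁ + R₂ = 27.3 Ω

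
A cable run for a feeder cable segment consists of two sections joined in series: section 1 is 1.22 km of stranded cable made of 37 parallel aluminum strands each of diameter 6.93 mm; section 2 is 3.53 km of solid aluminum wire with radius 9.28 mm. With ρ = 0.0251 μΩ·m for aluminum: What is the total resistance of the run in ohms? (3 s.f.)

0.349 Ω

ρ = 0.0251 μΩ·m = 2.51×10^-8 Ω·m
Section 1: A_strand = π(3.4650e-03)² = 3.772e-05 m²; R₁ = ρL/(N·A_s) = (2.51×10^-8)(1220)/(37×3.772e-05) = 0.02194 Ω
Section 2: A = πr² = π(9.2800e-03 m)² = 2.705e-04 m²
R₂ = (2.51×10^-8)(3530)/(2.705e-04) = 0.3275 Ω
R = R₁ + R₂ = 0.349 Ω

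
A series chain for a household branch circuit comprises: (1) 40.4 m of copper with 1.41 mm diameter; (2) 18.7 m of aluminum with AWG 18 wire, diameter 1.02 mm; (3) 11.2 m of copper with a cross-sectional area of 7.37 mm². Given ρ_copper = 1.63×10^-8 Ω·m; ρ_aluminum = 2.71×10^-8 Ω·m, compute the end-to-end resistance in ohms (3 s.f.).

1.07 Ω

Seg 1: A = π(d/2)² = π(7.0500e-04 m)² = 1.561e-06 m²
R_1 = (1.63×10^-8)(40.4)/(1.561e-06) = 0.4217 Ω
Seg 2: A = π(1.02/2 mm)² = π(5.1000e-04 m)² = 8.171e-07 m²
R_2 = (2.71×10^-8)(18.7)/(8.171e-07) = 0.6202 Ω
Seg 3: A = 7.37 mm² = 7.370e-06 m²
R_3 = (1.63×10^-8)(11.2)/(7.370e-06) = 0.02477 Ω
R_total = R_1 + R_2 + R_3 = 1.07 Ω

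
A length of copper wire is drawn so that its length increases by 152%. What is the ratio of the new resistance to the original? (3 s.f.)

k = 1 + 152/100 = 2.52; volume constant ⇒ A' = A/k, so R' = k²R.
Factor = 6.35

6.35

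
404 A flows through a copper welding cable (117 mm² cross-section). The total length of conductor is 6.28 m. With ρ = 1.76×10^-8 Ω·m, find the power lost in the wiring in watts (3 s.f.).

A = 117 mm² = 1.170e-04 m²
R = ρL/A = (1.76×10^-8)(6.28)/(1.170e-04) = 9.447×10^-4 Ω
P = I²R = (404)² × 9.447×10^-4 = 154 W

154 W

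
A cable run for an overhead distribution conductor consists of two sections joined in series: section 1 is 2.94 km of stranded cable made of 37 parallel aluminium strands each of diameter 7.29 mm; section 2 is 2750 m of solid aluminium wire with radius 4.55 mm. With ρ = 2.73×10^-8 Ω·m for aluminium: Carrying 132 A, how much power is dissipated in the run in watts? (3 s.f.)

Section 1: A_strand = π(3.6450e-03)² = 4.174e-05 m²; R₁ = ρL/(N·A_s) = (2.73×10^-8)(2940)/(37×4.174e-05) = 0.05197 Ω
Section 2: A = πr² = π(4.5500e-03 m)² = 6.504e-05 m²
R₂ = (2.73×10^-8)(2750)/(6.504e-05) = 1.154 Ω
R = R₁ + R₂ = 1.206 Ω
P = I²R = (132)² × 1.206 = 21000 W

21000 W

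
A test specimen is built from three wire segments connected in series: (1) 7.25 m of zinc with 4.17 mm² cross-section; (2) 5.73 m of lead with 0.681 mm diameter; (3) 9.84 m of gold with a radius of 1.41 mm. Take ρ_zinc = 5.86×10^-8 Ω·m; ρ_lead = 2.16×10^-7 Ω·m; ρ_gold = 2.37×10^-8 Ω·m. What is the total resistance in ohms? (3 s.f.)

Seg 1: A = 4.17 mm² = 4.170e-06 m²
R_1 = (5.86×10^-8)(7.25)/(4.170e-06) = 0.1019 Ω
Seg 2: A = π(d/2)² = π(3.4050e-04 m)² = 3.642e-07 m²
R_2 = (2.16×10^-7)(5.73)/(3.642e-07) = 3.398 Ω
Seg 3: A = πr² = π(1.4100e-03 m)² = 6.246e-06 m²
R_3 = (2.37×10^-8)(9.84)/(6.246e-06) = 0.03734 Ω
R_total = R_1 + R_2 + R_3 = 3.54 Ω

3.54 Ω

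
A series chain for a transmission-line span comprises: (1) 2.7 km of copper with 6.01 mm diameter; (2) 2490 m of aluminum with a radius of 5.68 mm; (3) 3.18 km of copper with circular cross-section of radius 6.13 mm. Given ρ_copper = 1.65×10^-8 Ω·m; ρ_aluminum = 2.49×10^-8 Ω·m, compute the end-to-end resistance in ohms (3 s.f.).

2.63 Ω

Seg 1: A = π(d/2)² = π(3.0050e-03 m)² = 2.837e-05 m²
R_1 = (1.65×10^-8)(2700)/(2.837e-05) = 1.57 Ω
Seg 2: A = πr² = π(5.6800e-03 m)² = 1.014e-04 m²
R_2 = (2.49×10^-8)(2490)/(1.014e-04) = 0.6117 Ω
Seg 3: A = πr² = π(6.1300e-03 m)² = 1.181e-04 m²
R_3 = (1.65×10^-8)(3180)/(1.181e-04) = 0.4445 Ω
R_total = R_1 + R_2 + R_3 = 2.63 Ω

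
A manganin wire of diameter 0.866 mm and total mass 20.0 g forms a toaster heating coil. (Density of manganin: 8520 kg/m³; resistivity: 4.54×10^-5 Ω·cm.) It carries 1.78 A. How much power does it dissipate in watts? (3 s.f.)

ρ = 4.54×10^-5 Ω·cm = 4.54×10^-7 Ω·m
A = π(d/2)² = π(4.3300e-04 m)² = 5.8901e-07 m²
L = m/(density·A) = 0.02/(8520×5.8901e-07) = 3.985 m
R = ρL/A = (4.54×10^-7)(3.985)/(5.8901e-07) = 3.072 Ω
P = I²R = (1.78)² × 3.072 = 9.73 W

9.73 W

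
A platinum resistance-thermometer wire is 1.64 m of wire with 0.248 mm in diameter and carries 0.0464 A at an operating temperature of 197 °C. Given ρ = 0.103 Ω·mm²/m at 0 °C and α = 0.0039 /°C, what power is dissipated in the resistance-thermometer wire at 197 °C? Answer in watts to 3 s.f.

0.0133 W

ρ = 0.103 Ω·mm²/m = 1.03×10^-7 Ω·m
A = π(d/2)² = π(1.2400e-04 m)² = 4.831e-08 m²
R₍0₎ = ρL/A = (1.03×10^-7)(1.64)/(4.831e-08) = 3.497 Ω
R₍197₎ = R₍0₎(1 + αΔT) = 3.497 × (1 + 0.0039×197) = 6.184 Ω
P = I²R = (0.0464)² × 6.184 = 0.0133 W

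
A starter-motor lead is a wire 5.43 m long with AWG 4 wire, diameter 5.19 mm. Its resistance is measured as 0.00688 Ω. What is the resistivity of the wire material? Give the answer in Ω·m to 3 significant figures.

A = π(5.19/2 mm)² = π(2.5950e-03 m)² = 2.116e-05 m²
ρ = RA/L = (0.00688)(2.116e-05)/(5.43) = 2.68×10^-8 Ω·m

2.68×10^-8 Ω·m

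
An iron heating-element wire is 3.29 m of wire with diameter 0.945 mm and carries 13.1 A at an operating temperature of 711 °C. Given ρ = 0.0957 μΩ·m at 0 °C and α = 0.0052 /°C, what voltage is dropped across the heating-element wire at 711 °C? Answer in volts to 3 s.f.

ρ = 0.0957 μΩ·m = 9.57×10^-8 Ω·m
A = π(d/2)² = π(4.7250e-04 m)² = 7.014e-07 m²
R₍0₎ = ρL/A = (9.57×10^-8)(3.29)/(7.014e-07) = 0.4489 Ω
R₍711₎ = R₍0₎(1 + αΔT) = 0.4489 × (1 + 0.0052×711) = 2.109 Ω
V = IR = 13.1 × 2.109 = 27.6 V

27.6 V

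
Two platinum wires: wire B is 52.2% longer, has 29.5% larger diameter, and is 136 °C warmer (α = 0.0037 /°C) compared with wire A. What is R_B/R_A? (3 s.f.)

R ∝ ρL/d² with ρ ∝ (1+αΔT), so R_B/R_A = (1 + 52.2/100) × (1 + 29.5/100)⁻² × (1 + 0.0037×136)
= 1.522 × 0.5963 × 1.503 = 1.36

1.36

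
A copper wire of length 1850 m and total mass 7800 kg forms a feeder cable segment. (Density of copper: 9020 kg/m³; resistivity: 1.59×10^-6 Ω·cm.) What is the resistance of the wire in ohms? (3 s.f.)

0.0629 Ω

ρ = 1.59×10^-6 Ω·cm = 1.59×10^-8 Ω·m
A = m/(density·L) = 7800/(9020×1850) = 4.6743e-04 m²
R = ρL/A = (1.59×10^-8)(1850)/(4.6743e-04) = 0.0629 Ω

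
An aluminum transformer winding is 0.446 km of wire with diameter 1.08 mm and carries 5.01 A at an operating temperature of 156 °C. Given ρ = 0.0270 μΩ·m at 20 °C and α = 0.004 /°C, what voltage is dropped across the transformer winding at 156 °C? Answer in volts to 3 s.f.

102 V

ρ = 0.0270 μΩ·m = 2.70×10^-8 Ω·m
A = π(d/2)² = π(5.4000e-04 m)² = 9.161e-07 m²
R₍20₎ = ρL/A = (2.70×10^-8)(446)/(9.161e-07) = 13.15 Ω
R₍156₎ = R₍20₎(1 + αΔT) = 13.15 × (1 + 0.004×136) = 20.3 Ω
V = IR = 5.01 × 20.3 = 102 V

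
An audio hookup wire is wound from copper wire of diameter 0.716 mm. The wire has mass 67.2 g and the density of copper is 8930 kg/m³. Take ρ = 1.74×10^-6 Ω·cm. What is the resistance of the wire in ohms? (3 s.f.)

0.808 Ω

ρ = 1.74×10^-6 Ω·cm = 1.74×10^-8 Ω·m
A = π(d/2)² = π(3.5800e-04 m)² = 4.0264e-07 m²
L = m/(density·A) = 0.0672/(8930×4.0264e-07) = 18.69 m
R = ρL/A = (1.74×10^-8)(18.69)/(4.0264e-07) = 0.808 Ω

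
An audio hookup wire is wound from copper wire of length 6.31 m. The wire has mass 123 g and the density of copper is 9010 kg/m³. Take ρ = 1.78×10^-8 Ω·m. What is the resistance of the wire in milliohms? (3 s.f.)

A = m/(density·L) = 0.123/(9010×6.31) = 2.1635e-06 m²
R = ρL/A = (1.78×10^-8)(6.31)/(2.1635e-06) = 51.9 mΩ

51.9 mΩ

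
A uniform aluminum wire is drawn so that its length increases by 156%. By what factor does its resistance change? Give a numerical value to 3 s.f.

6.55

k = 1 + 156/100 = 2.56; volume constant ⇒ A' = A/k, so R' = k²R.
Factor = 6.55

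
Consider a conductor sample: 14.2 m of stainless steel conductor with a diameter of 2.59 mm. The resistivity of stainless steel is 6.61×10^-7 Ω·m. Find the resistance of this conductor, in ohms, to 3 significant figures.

A = π(d/2)² = π(1.2950e-03 m)² = 5.269e-06 m²
R = ρL/A = (6.61×10^-7)(14.2 m)/(5.269e-06 m²) = 1.78 Ω

1.78 Ω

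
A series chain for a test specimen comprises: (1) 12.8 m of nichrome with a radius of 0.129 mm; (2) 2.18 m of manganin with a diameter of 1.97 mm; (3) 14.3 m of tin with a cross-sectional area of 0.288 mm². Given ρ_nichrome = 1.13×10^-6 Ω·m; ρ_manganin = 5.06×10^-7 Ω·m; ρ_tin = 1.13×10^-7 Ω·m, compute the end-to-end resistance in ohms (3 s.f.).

Seg 1: A = πr² = π(1.2900e-04 m)² = 5.228e-08 m²
R_1 = (1.13×10^-6)(12.8)/(5.228e-08) = 276.7 Ω
Seg 2: A = π(d/2)² = π(9.8500e-04 m)² = 3.048e-06 m²
R_2 = (5.06×10^-7)(2.18)/(3.048e-06) = 0.3619 Ω
Seg 3: A = 0.288 mm² = 2.880e-07 m²
R_3 = (1.13×10^-7)(14.3)/(2.880e-07) = 5.611 Ω
R_total = R_1 + R_2 + R_3 = 283 Ω

283 Ω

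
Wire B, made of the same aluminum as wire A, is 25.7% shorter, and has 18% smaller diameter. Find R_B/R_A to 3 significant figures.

R ∝ L/d², so R_B/R_A = (1 − 25.7/100) × (1 − 18/100)⁻²
= 0.743 × 1.487 = 1.10

1.10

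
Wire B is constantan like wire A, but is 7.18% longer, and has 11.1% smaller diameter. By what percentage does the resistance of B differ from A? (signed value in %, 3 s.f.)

R ∝ L/d², so R_B/R_A = (1 + 7.18/100) × (1 − 11.1/100)⁻²
= 1.072 × 1.265 = 1.356
(R_B − R_A)/R_A = 1.356 − 1 = 35.6%

35.6%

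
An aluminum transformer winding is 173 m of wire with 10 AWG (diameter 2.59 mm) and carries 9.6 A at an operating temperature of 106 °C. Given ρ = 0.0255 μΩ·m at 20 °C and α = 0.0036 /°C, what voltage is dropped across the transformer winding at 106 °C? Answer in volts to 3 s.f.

10.5 V

ρ = 0.0255 μΩ·m = 2.55×10^-8 Ω·m
A = π(2.59/2 mm)² = π(1.2950e-03 m)² = 5.269e-06 m²
R₍20₎ = ρL/A = (2.55×10^-8)(173)/(5.269e-06) = 0.8373 Ω
R₍106₎ = R₍20₎(1 + αΔT) = 0.8373 × (1 + 0.0036×86) = 1.097 Ω
V = IR = 9.6 × 1.097 = 10.5 V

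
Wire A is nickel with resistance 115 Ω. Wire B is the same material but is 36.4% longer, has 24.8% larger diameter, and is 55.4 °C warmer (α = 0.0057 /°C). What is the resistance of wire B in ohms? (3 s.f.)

133 Ω

R ∝ ρL/d² with ρ ∝ (1+αΔT), so R_B/R_A = (1 + 36.4/100) × (1 + 24.8/100)⁻² × (1 + 0.0057×55.4)
= 1.364 × 0.6421 × 1.316 = 1.152
R_B = 1.152 × 115 = 133 Ω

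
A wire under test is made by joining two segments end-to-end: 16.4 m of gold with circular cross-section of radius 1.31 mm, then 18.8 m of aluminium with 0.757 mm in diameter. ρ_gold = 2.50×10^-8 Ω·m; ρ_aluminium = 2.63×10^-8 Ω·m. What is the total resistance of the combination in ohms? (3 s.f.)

Segment 1: A = πr² = π(1.3100e-03 m)² = 5.391e-06 m²
R₁ = ρL/A = (2.50×10^-8)(16.4)/(5.391e-06) = 0.07605 Ω
Segment 2: A = π(d/2)² = π(3.7850e-04 m)² = 4.501e-07 m²
R₂ = (2.63×10^-8)(18.8)/(4.501e-07) = 1.099 Ω
R = R₁ + R₂ = 1.17 Ω

1.17 Ω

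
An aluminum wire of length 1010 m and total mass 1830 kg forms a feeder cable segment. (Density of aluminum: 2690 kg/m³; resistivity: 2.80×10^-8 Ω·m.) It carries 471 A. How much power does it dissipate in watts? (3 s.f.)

9310 W

A = m/(density·L) = 1830/(2690×1010) = 6.7356e-04 m²
R = ρL/A = (2.80×10^-8)(1010)/(6.7356e-04) = 0.04199 Ω
P = I²R = (471)² × 0.04199 = 9310 W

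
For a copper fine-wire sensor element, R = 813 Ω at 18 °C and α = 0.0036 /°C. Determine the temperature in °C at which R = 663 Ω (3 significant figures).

-33.3 °C

R = R₀(1 + α(T − T₀)) ⇒ T = T₀ + (R/R₀ − 1)/α
T = 18 + (663/813 − 1)/0.0036 = 18 + (-0.1845)/0.0036 = -33.3 °C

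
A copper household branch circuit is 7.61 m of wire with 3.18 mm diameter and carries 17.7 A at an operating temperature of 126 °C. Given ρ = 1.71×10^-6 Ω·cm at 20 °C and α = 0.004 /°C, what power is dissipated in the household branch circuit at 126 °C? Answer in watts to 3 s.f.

ρ = 1.71×10^-6 Ω·cm = 1.71×10^-8 Ω·m
A = π(d/2)² = π(1.5900e-03 m)² = 7.942e-06 m²
R₍20₎ = ρL/A = (1.71×10^-8)(7.61)/(7.942e-06) = 0.01638 Ω
R₍126₎ = R₍20₎(1 + αΔT) = 0.01638 × (1 + 0.004×106) = 0.02333 Ω
P = I²R = (17.7)² × 0.02333 = 7.31 W

7.31 W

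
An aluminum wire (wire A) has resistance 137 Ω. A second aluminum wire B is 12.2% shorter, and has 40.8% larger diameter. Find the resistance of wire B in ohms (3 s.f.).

60.7 Ω

R ∝ L/d², so R_B/R_A = (1 − 12.2/100) × (1 + 40.8/100)⁻²
= 0.878 × 0.5044 = 0.4429
R_B = 0.4429 × 137 = 60.7 Ω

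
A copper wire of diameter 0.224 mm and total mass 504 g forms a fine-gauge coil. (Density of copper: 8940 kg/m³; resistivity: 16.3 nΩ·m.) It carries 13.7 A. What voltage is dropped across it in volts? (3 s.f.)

8110 V

ρ = 16.3 nΩ·m = 1.63×10^-8 Ω·m
A = π(d/2)² = π(1.1200e-04 m)² = 3.9408e-08 m²
L = m/(density·A) = 0.504/(8940×3.9408e-08) = 1431 m
R = ρL/A = (1.63×10^-8)(1431)/(3.9408e-08) = 591.7 Ω
V = IR = 13.7 × 591.7 = 8110 V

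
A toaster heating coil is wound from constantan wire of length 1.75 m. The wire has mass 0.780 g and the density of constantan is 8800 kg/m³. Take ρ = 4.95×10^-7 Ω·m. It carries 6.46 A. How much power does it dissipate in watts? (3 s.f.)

714 W

A = m/(density·L) = 7.800×10^-4/(8800×1.75) = 5.0649e-08 m²
R = ρL/A = (4.95×10^-7)(1.75)/(5.0649e-08) = 17.1 Ω
P = I²R = (6.46)² × 17.1 = 714 W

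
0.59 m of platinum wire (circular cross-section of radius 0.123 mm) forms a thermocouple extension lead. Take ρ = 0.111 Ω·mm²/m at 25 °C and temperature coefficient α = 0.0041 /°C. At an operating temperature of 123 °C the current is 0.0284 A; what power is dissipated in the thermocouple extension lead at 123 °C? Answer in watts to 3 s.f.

ρ = 0.111 Ω·mm²/m = 1.11×10^-7 Ω·m
A = πr² = π(1.2300e-04 m)² = 4.753e-08 m²
R₍25₎ = ρL/A = (1.11×10^-7)(0.59)/(4.753e-08) = 1.378 Ω
R₍123₎ = R₍25₎(1 + αΔT) = 1.378 × (1 + 0.0041×98) = 1.932 Ω
P = I²R = (0.0284)² × 1.932 = 0.00156 W

0.00156 W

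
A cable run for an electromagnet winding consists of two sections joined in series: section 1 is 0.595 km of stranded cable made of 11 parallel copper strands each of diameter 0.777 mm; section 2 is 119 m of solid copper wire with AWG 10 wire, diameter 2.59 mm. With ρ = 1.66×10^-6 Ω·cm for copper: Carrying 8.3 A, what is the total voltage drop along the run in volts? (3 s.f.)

ρ = 1.66×10^-6 Ω·cm = 1.66×10^-8 Ω·m
Section 1: A_strand = π(3.8850e-04)² = 4.742e-07 m²; R₁ = ρL/(N·A_s) = (1.66×10^-8)(595)/(11×4.742e-07) = 1.894 Ω
Section 2: A = π(2.59/2 mm)² = π(1.2950e-03 m)² = 5.269e-06 m²
R₂ = (1.66×10^-8)(119)/(5.269e-06) = 0.3749 Ω
R = R₁ + R₂ = 2.269 Ω
V = IR = 8.3 × 2.269 = 18.8 V

18.8 V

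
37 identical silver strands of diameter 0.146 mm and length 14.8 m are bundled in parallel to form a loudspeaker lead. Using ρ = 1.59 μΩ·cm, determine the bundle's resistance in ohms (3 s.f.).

ρ = 1.59 μΩ·cm = 1.59×10^-8 Ω·m
A_strand = π(7.3000e-05 m)² = 1.674e-08 m²
R_strand = ρL/A = (1.59×10^-8)(14.8)/(1.674e-08) = 14.06 Ω
R_total = R_strand/N = 14.06/37 = 0.380 Ω

0.380 Ω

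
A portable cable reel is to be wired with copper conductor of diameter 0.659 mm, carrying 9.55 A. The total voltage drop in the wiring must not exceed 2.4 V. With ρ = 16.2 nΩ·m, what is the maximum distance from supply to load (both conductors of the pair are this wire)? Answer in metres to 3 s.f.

2.65 m

ρ = 16.2 nΩ·m = 1.62×10^-8 Ω·m
A = π(d/2)² = π(3.2950e-04 m)² = 3.411e-07 m²
L_max = V_max·A/(2·ρI) = (2.4)(3.411e-07)/(2×1.62×10^-8×9.55) = 2.65 m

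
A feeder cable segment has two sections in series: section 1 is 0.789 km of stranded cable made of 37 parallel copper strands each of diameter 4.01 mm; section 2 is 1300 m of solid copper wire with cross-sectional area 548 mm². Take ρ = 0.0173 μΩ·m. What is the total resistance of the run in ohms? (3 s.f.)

ρ = 0.0173 μΩ·m = 1.73×10^-8 Ω·m
Section 1: A_strand = π(2.0050e-03)² = 1.263e-05 m²; R₁ = ρL/(N·A_s) = (1.73×10^-8)(789)/(37×1.263e-05) = 0.02921 Ω
Section 2: A = 548 mm² = 5.480e-04 m²
R₂ = (1.73×10^-8)(1300)/(5.480e-04) = 0.04104 Ω
R = R₁ + R₂ = 0.0703 Ω

0.0703 Ω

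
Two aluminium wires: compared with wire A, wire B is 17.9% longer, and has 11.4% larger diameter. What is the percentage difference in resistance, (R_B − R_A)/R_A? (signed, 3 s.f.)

-5.00%

R ∝ L/d², so R_B/R_A = (1 + 17.9/100) × (1 + 11.4/100)⁻²
= 1.179 × 0.8058 = 0.95
(R_B − R_A)/R_A = 0.95 − 1 = -5.00%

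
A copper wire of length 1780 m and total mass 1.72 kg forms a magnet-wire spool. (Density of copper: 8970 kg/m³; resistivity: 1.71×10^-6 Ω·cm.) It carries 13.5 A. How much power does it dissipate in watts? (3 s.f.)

ρ = 1.71×10^-6 Ω·cm = 1.71×10^-8 Ω·m
A = m/(density·L) = 1.72/(8970×1780) = 1.0772e-07 m²
R = ρL/A = (1.71×10^-8)(1780)/(1.0772e-07) = 282.6 Ω
P = I²R = (13.5)² × 282.6 = 51500 W

51500 W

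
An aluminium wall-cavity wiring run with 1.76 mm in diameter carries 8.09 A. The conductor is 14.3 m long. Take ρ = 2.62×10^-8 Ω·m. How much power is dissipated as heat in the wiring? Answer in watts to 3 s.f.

A = π(d/2)² = π(8.8000e-04 m)² = 2.433e-06 m²
R = ρL/A = (2.62×10^-8)(14.3)/(2.433e-06) = 0.154 Ω
P = I²R = (8.09)² × 0.154 = 10.1 W

10.1 W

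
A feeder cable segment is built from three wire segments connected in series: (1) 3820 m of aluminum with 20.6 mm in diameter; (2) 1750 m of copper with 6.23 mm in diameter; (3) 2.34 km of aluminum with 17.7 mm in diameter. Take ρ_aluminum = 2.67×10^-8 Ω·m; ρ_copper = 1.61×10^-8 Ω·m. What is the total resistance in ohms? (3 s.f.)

Seg 1: A = π(d/2)² = π(1.0300e-02 m)² = 3.333e-04 m²
R_1 = (2.67×10^-8)(3820)/(3.333e-04) = 0.306 Ω
Seg 2: A = π(d/2)² = π(3.1150e-03 m)² = 3.048e-05 m²
R_2 = (1.61×10^-8)(1750)/(3.048e-05) = 0.9243 Ω
Seg 3: A = π(d/2)² = π(8.8500e-03 m)² = 2.461e-04 m²
R_3 = (2.67×10^-8)(2340)/(2.461e-04) = 0.2539 Ω
R_total = R_1 + R_2 + R_3 = 1.48 Ω

1.48 Ω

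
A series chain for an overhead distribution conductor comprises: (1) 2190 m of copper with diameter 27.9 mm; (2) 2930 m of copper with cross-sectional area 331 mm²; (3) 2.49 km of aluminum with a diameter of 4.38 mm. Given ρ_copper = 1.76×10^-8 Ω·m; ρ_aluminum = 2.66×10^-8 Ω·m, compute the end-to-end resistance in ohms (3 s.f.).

4.61 Ω

Seg 1: A = π(d/2)² = π(1.3950e-02 m)² = 6.114e-04 m²
R_1 = (1.76×10^-8)(2190)/(6.114e-04) = 0.06305 Ω
Seg 2: A = 331 mm² = 3.310e-04 m²
R_2 = (1.76×10^-8)(2930)/(3.310e-04) = 0.1558 Ω
Seg 3: A = π(d/2)² = π(2.1900e-03 m)² = 1.507e-05 m²
R_3 = (2.66×10^-8)(2490)/(1.507e-05) = 4.396 Ω
R_total = R_1 + R_2 + R_3 = 4.61 Ω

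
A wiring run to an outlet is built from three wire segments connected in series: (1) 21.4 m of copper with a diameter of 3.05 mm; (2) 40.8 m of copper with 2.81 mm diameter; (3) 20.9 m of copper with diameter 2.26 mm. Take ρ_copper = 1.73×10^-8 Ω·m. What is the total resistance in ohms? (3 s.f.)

Seg 1: A = π(d/2)² = π(1.5250e-03 m)² = 7.306e-06 m²
R_1 = (1.73×10^-8)(21.4)/(7.306e-06) = 0.05067 Ω
Seg 2: A = π(d/2)² = π(1.4050e-03 m)² = 6.202e-06 m²
R_2 = (1.73×10^-8)(40.8)/(6.202e-06) = 0.1138 Ω
Seg 3: A = π(d/2)² = π(1.1300e-03 m)² = 4.011e-06 m²
R_3 = (1.73×10^-8)(20.9)/(4.011e-06) = 0.09013 Ω
R_total = R_1 + R_2 + R_3 = 0.255 Ω

0.255 Ω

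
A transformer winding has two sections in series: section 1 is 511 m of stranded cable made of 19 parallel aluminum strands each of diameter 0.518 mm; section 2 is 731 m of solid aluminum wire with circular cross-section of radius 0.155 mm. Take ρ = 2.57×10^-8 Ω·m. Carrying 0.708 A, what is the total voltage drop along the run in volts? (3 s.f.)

179 V

Section 1: A_strand = π(2.5900e-04)² = 2.107e-07 m²; R₁ = ρL/(N·A_s) = (2.57×10^-8)(511)/(19×2.107e-07) = 3.28 Ω
Section 2: A = πr² = π(1.5500e-04 m)² = 7.548e-08 m²
R₂ = (2.57×10^-8)(731)/(7.548e-08) = 248.9 Ω
R = R₁ + R₂ = 252.2 Ω
V = IR = 0.708 × 252.2 = 179 V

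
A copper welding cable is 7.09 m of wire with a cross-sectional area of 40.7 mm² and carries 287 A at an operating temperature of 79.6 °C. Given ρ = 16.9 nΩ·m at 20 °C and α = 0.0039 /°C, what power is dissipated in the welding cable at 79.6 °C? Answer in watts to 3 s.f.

299 W

ρ = 16.9 nΩ·m = 1.69×10^-8 Ω·m
A = 40.7 mm² = 4.070e-05 m²
R₍20₎ = ρL/A = (1.69×10^-8)(7.09)/(4.070e-05) = 0.002944 Ω
R₍79.6₎ = R₍20₎(1 + αΔT) = 0.002944 × (1 + 0.0039×59.6) = 0.003628 Ω
P = I²R = (287)² × 0.003628 = 299 W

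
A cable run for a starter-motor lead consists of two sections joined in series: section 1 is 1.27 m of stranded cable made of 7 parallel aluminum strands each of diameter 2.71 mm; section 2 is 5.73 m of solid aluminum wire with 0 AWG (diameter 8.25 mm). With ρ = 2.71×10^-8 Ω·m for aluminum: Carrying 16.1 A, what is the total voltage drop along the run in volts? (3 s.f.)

0.0605 V

Section 1: A_strand = π(1.3550e-03)² = 5.768e-06 m²; R₁ = ρL/(N·A_s) = (2.71×10^-8)(1.27)/(7×5.768e-06) = 8.524×10^-4 Ω
Section 2: A = π(8.25/2 mm)² = π(4.1250e-03 m)² = 5.346e-05 m²
R₂ = (2.71×10^-8)(5.73)/(5.346e-05) = 0.002905 Ω
R = R₁ + R₂ = 0.003757 Ω
V = IR = 16.1 × 0.003757 = 0.0605 V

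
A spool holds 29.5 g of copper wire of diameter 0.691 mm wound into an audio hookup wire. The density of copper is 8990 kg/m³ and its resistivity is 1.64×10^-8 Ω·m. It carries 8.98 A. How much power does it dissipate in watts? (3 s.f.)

30.9 W

A = π(d/2)² = π(3.4550e-04 m)² = 3.7501e-07 m²
L = m/(density·A) = 0.0295/(8990×3.7501e-07) = 8.75 m
R = ρL/A = (1.64×10^-8)(8.75)/(3.7501e-07) = 0.3827 Ω
P = I²R = (8.98)² × 0.3827 = 30.9 W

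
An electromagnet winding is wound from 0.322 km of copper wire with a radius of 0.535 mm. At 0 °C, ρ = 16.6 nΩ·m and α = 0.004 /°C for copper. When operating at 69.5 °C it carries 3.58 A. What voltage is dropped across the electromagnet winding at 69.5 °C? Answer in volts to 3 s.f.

ρ = 16.6 nΩ·m = 1.66×10^-8 Ω·m
A = πr² = π(5.3500e-04 m)² = 8.992e-07 m²
R₍0₎ = ρL/A = (1.66×10^-8)(322)/(8.992e-07) = 5.944 Ω
R₍69.5₎ = R₍0₎(1 + αΔT) = 5.944 × (1 + 0.004×69.5) = 7.597 Ω
V = IR = 3.58 × 7.597 = 27.2 V

27.2 V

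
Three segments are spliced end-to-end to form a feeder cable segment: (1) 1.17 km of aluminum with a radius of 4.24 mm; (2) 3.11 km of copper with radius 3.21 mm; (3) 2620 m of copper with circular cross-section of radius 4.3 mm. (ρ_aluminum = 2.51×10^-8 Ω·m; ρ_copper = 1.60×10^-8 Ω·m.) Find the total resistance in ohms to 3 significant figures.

Seg 1: A = πr² = π(4.2400e-03 m)² = 5.648e-05 m²
R_1 = (2.51×10^-8)(1170)/(5.648e-05) = 0.52 Ω
Seg 2: A = πr² = π(3.2100e-03 m)² = 3.237e-05 m²
R_2 = (1.60×10^-8)(3110)/(3.237e-05) = 1.537 Ω
Seg 3: A = πr² = π(4.3000e-03 m)² = 5.809e-05 m²
R_3 = (1.60×10^-8)(2620)/(5.809e-05) = 0.7217 Ω
R_total = R_1 + R_2 + R_3 = 2.78 Ω

2.78 Ω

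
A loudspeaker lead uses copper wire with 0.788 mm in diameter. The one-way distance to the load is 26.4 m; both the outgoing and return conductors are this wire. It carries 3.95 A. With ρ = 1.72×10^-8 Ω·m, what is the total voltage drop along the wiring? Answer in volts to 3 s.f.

7.36 V

A = π(d/2)² = π(3.9400e-04 m)² = 4.877e-07 m²
Total conductor length (both ways) L = 2 × 26.4 = 52.8 m
R = ρL/A = (1.72×10^-8)(52.8)/(4.877e-07) = 1.862 Ω
V = IR = 3.95 × 1.862 = 7.36 V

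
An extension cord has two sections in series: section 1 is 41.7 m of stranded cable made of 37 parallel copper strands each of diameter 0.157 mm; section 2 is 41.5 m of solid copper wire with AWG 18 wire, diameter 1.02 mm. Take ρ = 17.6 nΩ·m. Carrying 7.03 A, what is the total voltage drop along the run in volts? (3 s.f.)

ρ = 17.6 nΩ·m = 1.76×10^-8 Ω·m
Section 1: A_strand = π(7.8500e-05)² = 1.936e-08 m²; R₁ = ρL/(N·A_s) = (1.76×10^-8)(41.7)/(37×1.936e-08) = 1.025 Ω
Section 2: A = π(1.02/2 mm)² = π(5.1000e-04 m)² = 8.171e-07 m²
R₂ = (1.76×10^-8)(41.5)/(8.171e-07) = 0.8939 Ω
R = R₁ + R₂ = 1.918 Ω
V = IR = 7.03 × 1.918 = 13.5 V

13.5 V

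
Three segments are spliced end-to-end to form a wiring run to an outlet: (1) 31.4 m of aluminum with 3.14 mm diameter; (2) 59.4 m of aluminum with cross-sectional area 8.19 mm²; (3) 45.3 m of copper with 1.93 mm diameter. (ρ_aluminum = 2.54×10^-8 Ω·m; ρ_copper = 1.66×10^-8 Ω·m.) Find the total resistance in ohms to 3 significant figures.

Seg 1: A = π(d/2)² = π(1.5700e-03 m)² = 7.744e-06 m²
R_1 = (2.54×10^-8)(31.4)/(7.744e-06) = 0.103 Ω
Seg 2: A = 8.19 mm² = 8.190e-06 m²
R_2 = (2.54×10^-8)(59.4)/(8.190e-06) = 0.1842 Ω
Seg 3: A = π(d/2)² = π(9.6500e-04 m)² = 2.926e-06 m²
R_3 = (1.66×10^-8)(45.3)/(2.926e-06) = 0.257 Ω
R_total = R_1 + R_2 + R_3 = 0.544 Ω

0.544 Ω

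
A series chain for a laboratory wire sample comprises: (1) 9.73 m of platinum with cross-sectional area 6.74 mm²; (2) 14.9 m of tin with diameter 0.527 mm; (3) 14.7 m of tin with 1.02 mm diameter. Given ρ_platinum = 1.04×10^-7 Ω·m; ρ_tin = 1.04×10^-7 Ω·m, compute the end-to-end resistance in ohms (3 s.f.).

Seg 1: A = 6.74 mm² = 6.740e-06 m²
R_1 = (1.04×10^-7)(9.73)/(6.740e-06) = 0.1501 Ω
Seg 2: A = π(d/2)² = π(2.6350e-04 m)² = 2.181e-07 m²
R_2 = (1.04×10^-7)(14.9)/(2.181e-07) = 7.104 Ω
Seg 3: A = π(d/2)² = π(5.1000e-04 m)² = 8.171e-07 m²
R_3 = (1.04×10^-7)(14.7)/(8.171e-07) = 1.871 Ω
R_total = R_1 + R_2 + R_3 = 9.13 Ω

9.13 Ω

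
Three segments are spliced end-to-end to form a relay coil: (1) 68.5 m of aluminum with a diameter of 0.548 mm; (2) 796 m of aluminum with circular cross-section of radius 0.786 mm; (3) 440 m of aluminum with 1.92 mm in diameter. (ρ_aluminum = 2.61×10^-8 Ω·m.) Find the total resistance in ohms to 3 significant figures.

Seg 1: A = π(d/2)² = π(2.7400e-04 m)² = 2.359e-07 m²
R_1 = (2.61×10^-8)(68.5)/(2.359e-07) = 7.58 Ω
Seg 2: A = πr² = π(7.8600e-04 m)² = 1.941e-06 m²
R_2 = (2.61×10^-8)(796)/(1.941e-06) = 10.7 Ω
Seg 3: A = π(d/2)² = π(9.6000e-04 m)² = 2.895e-06 m²
R_3 = (2.61×10^-8)(440)/(2.895e-06) = 3.966 Ω
R_total = R_1 + R_2 + R_3 = 22.3 Ω

22.3 Ω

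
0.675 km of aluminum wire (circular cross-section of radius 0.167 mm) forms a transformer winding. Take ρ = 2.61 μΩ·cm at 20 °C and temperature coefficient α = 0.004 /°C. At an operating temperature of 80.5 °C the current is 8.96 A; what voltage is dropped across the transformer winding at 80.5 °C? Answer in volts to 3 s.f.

2240 V

ρ = 2.61 μΩ·cm = 2.61×10^-8 Ω·m
A = πr² = π(1.6700e-04 m)² = 8.762e-08 m²
R₍20₎ = ρL/A = (2.61×10^-8)(675)/(8.762e-08) = 201.1 Ω
R₍80.5₎ = R₍20₎(1 + αΔT) = 201.1 × (1 + 0.004×60.5) = 249.7 Ω
V = IR = 8.96 × 249.7 = 2240 V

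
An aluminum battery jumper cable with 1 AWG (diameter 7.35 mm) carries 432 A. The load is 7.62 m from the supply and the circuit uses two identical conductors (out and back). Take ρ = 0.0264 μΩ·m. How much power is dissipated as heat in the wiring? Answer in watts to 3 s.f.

ρ = 0.0264 μΩ·m = 2.64×10^-8 Ω·m
A = π(7.35/2 mm)² = π(3.6750e-03 m)² = 4.243e-05 m²
Total conductor length (both ways) L = 2 × 7.62 = 15.24 m
R = ρL/A = (2.64×10^-8)(15.24)/(4.243e-05) = 0.009483 Ω
P = I²R = (432)² × 0.009483 = 1770 W

1770 W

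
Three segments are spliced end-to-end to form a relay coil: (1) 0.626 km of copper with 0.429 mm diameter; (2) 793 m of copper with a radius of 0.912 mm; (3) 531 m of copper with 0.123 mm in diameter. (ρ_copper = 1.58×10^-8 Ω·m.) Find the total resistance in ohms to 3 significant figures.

779 Ω

Seg 1: A = π(d/2)² = π(2.1450e-04 m)² = 1.445e-07 m²
R_1 = (1.58×10^-8)(626)/(1.445e-07) = 68.43 Ω
Seg 2: A = πr² = π(9.1200e-04 m)² = 2.613e-06 m²
R_2 = (1.58×10^-8)(793)/(2.613e-06) = 4.795 Ω
Seg 3: A = π(d/2)² = π(6.1500e-05 m)² = 1.188e-08 m²
R_3 = (1.58×10^-8)(531)/(1.188e-08) = 706.1 Ω
R_total = R_1 + R_2 + R_3 = 779 Ω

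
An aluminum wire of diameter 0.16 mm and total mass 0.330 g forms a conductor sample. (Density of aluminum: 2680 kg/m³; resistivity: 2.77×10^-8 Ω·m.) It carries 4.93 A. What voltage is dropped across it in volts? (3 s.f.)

41.6 V

A = π(d/2)² = π(8.0000e-05 m)² = 2.0106e-08 m²
L = m/(density·A) = 3.300×10^-4/(2680×2.0106e-08) = 6.124 m
R = ρL/A = (2.77×10^-8)(6.124)/(2.0106e-08) = 8.437 Ω
V = IR = 4.93 × 8.437 = 41.6 V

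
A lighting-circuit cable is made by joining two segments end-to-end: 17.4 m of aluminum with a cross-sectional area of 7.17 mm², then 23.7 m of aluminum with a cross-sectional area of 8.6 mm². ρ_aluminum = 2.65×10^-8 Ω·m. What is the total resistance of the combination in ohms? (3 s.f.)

0.137 Ω

Segment 1: A = 7.17 mm² = 7.170e-06 m²
R₁ = ρL/A = (2.65×10^-8)(17.4)/(7.170e-06) = 0.06431 Ω
Segment 2: A = 8.6 mm² = 8.600e-06 m²
R₂ = (2.65×10^-8)(23.7)/(8.600e-06) = 0.07303 Ω
R = R₁ + R₂ = 0.137 Ω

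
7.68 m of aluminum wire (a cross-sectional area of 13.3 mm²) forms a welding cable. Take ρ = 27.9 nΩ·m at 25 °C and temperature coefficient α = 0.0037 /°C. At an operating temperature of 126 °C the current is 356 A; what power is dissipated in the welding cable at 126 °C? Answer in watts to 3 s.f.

2800 W

ρ = 27.9 nΩ·m = 2.79×10^-8 Ω·m
A = 13.3 mm² = 1.330e-05 m²
R₍25₎ = ρL/A = (2.79×10^-8)(7.68)/(1.330e-05) = 0.01611 Ω
R₍126₎ = R₍25₎(1 + αΔT) = 0.01611 × (1 + 0.0037×101) = 0.02213 Ω
P = I²R = (356)² × 0.02213 = 2800 W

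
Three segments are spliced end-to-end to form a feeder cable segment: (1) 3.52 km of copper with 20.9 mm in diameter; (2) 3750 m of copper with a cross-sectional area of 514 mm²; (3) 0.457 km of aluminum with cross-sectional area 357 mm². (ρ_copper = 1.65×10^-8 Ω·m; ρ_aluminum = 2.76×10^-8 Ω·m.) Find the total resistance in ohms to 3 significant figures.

Seg 1: A = π(d/2)² = π(1.0450e-02 m)² = 3.431e-04 m²
R_1 = (1.65×10^-8)(3520)/(3.431e-04) = 0.1693 Ω
Seg 2: A = 514 mm² = 5.140e-04 m²
R_2 = (1.65×10^-8)(3750)/(5.140e-04) = 0.1204 Ω
Seg 3: A = 357 mm² = 3.570e-04 m²
R_3 = (2.76×10^-8)(457)/(3.570e-04) = 0.03533 Ω
R_total = R_1 + R_2 + R_3 = 0.325 Ω

0.325 Ω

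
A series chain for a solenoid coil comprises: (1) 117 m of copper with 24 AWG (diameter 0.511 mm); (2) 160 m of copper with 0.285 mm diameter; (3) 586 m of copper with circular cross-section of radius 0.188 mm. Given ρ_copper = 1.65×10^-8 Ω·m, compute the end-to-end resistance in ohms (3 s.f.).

138 Ω

Seg 1: A = π(0.511/2 mm)² = π(2.5550e-04 m)² = 2.051e-07 m²
R_1 = (1.65×10^-8)(117)/(2.051e-07) = 9.413 Ω
Seg 2: A = π(d/2)² = π(1.4250e-04 m)² = 6.379e-08 m²
R_2 = (1.65×10^-8)(160)/(6.379e-08) = 41.38 Ω
Seg 3: A = πr² = π(1.8800e-04 m)² = 1.110e-07 m²
R_3 = (1.65×10^-8)(586)/(1.110e-07) = 87.08 Ω
R_total = R_1 + R_2 + R_3 = 138 Ω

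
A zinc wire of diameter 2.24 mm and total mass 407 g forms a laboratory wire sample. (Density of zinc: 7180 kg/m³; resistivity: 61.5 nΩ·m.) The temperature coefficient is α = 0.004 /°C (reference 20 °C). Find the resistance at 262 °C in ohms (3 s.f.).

ρ = 61.5 nΩ·m = 6.15×10^-8 Ω·m
A = π(d/2)² = π(1.1200e-03 m)² = 3.9408e-06 m²
L = m/(density·A) = 0.407/(7180×3.9408e-06) = 14.38 m
R = ρL/A = (6.15×10^-8)(14.38)/(3.9408e-06) = 0.2245 Ω
R(262 °C) = 0.2245 × (1 + 0.004×242) = 0.442 Ω

0.442 Ω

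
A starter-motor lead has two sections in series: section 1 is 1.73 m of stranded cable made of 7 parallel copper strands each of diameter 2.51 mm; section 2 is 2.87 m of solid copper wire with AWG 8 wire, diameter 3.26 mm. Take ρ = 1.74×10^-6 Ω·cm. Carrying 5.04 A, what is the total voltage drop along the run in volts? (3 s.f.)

0.0345 V

ρ = 1.74×10^-6 Ω·cm = 1.74×10^-8 Ω·m
Section 1: A_strand = π(1.2550e-03)² = 4.948e-06 m²; R₁ = ρL/(N·A_s) = (1.74×10^-8)(1.73)/(7×4.948e-06) = 8.691×10^-4 Ω
Section 2: A = π(3.26/2 mm)² = π(1.6300e-03 m)² = 8.347e-06 m²
R₂ = (1.74×10^-8)(2.87)/(8.347e-06) = 0.005983 Ω
R = R₁ + R₂ = 0.006852 Ω
V = IR = 5.04 × 0.006852 = 0.0345 V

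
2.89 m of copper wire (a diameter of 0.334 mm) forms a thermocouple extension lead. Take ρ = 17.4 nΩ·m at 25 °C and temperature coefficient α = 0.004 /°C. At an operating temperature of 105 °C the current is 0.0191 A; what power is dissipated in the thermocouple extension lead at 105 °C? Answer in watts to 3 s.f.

2.76×10^-4 W

ρ = 17.4 nΩ·m = 1.74×10^-8 Ω·m
A = π(d/2)² = π(1.6700e-04 m)² = 8.762e-08 m²
R₍25₎ = ρL/A = (1.74×10^-8)(2.89)/(8.762e-08) = 0.5739 Ω
R₍105₎ = R₍25₎(1 + αΔT) = 0.5739 × (1 + 0.004×80) = 0.7576 Ω
P = I²R = (0.0191)² × 0.7576 = 2.76×10^-4 W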